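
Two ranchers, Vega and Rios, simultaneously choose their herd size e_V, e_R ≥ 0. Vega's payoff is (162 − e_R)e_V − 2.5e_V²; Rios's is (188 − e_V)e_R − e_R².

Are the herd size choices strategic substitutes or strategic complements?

strategic substitutes

Expanding Vega's payoff: 162e_V − e_Re_V − 2.5e_V².
∂π/∂e_V = 162 − e_R − 5e_V = 0, so e_V = 32.4 − 0.2e_R.
The best-response slope de_V/de_R = −0.2 < 0: the reaction function is downward-sloping, so the choices are strategic substitutes.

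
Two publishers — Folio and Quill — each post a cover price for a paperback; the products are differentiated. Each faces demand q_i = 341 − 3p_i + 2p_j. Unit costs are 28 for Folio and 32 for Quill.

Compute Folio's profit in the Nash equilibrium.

18723

Folio's profit: π = (p_{Folio} − 28)(341 − 3p_{Folio} + 2p_{Quill}).
∂π/∂p_{Folio} = 425 − 6p_{Folio} + 2p_{Quill} = 0 ⇒ p_{Folio} = 425/6 + (1/3)p_{Quill}.
Similarly p_{Quill} = 437/6 + (1/3)p_{Folio}.
Plugging p_{Quill} into Folio's best response: p_{Folio} = 425/6 + (1/3)(437/6 + (1/3)p_{Folio}) ⇒ (8/9)p_{Folio} = 856/9, so p_{Folio} = 107.
Then p_{Quill} = 437/6 + (1/3)·107 = 108.5.
q_{Folio} = 341 − 3·107 + 2·108.5 = 237.
Profit = (107 − 28)·237 = 18723.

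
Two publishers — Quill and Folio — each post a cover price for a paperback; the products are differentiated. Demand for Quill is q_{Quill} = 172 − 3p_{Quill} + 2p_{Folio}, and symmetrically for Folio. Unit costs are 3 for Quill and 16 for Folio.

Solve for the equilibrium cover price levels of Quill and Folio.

47.6875, 52.5625

Quill's profit: π = (p_{Quill} − 3)(172 − 3p_{Quill} + 2p_{Folio}).
∂π/∂p_{Quill} = 181 − 6p_{Quill} + 2p_{Folio} = 0 ⇒ p_{Quill} = 181/6 + (1/3)p_{Folio}.
Similarly p_{Folio} = 110/3 + (1/3)p_{Quill}.
Solving the two reaction functions simultaneously: (1 − (1/3)(1/3))p_{Quill} = 181/6 + (1/3)·(110/3), so (8/9)p_{Quill} = 763/18 and p_{Quill} = 47.6875.
Then p_{Folio} = 110/3 + (1/3)·47.6875 = 52.5625.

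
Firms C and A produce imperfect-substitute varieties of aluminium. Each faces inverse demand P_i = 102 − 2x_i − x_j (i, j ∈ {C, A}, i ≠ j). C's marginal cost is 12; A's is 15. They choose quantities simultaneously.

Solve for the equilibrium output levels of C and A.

18.2, 17.2

Firm C's profit: π = x_C(102 − 2x_C − x_A) − 12x_C.
∂π/∂x_C = 90 − 4x_C − x_A = 0 ⇒ x_C = 22.5 − 0.25x_A.
Similarly x_A = 21.75 − 0.25x_C.
Plugging x_A into C's best response: x_C = 22.5 − 0.25(21.75 − 0.25x_C) ⇒ 0.9375x_C = 17.0625, so x_C = 18.2.
Then x_A = 21.75 − 0.25·18.2 = 17.2.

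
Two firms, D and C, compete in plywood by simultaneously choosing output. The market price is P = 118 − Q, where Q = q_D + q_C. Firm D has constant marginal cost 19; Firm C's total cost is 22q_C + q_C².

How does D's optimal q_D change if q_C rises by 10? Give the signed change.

Firm D's profit: π = q_D(118 − (q_D + q_C)) − 19q_D.
∂π/∂q_D = 99 − 2q_D − q_C = 0, so q_D = 49.5 − 0.5q_C.
The reaction-function slope is −0.5, so a 10-unit rise in q_C moves q_D by −0.5 × 10 = −5. D's best response falls — the actions are strategic substitutes.

-5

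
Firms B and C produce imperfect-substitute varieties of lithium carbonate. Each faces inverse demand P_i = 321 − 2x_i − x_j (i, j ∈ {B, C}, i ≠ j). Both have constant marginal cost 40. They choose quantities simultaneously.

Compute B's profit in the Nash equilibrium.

6316.88

Firm B's profit: π = x_B(321 − 2x_B − x_C) − 40x_B.
∂π/∂x_B = 281 − 4x_B − x_C = 0 ⇒ x_B = 70.25 − 0.25x_C.
The game is symmetric, so in equilibrium x_C = x_B: the reaction function gives 1.25x_B = 70.25, hence x_B = 56.2.
P_B = 321 − 2·56.2 − 56.2 = 152.4.
Profit = (152.4 − 40)·56.2 = 6316.88.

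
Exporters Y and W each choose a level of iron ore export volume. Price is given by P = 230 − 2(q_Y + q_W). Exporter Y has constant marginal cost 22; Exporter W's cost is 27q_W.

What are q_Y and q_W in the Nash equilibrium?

35.5, 33

Exporter Y's profit: π = q_Y(230 − 2(q_Y + q_W)) − 22q_Y.
∂π/∂q_Y = 208 − 4q_Y − 2q_W = 0, so q_Y = 52 − 0.5q_W.
By the same steps for W: q_W = 50.75 − 0.5q_Y.
Plugging q_W into Y's best response: q_Y = 52 − 0.5(50.75 − 0.5q_Y) ⇒ 0.75q_Y = 26.625, so q_Y = 35.5.
Then q_W = 50.75 − 0.5·35.5 = 33.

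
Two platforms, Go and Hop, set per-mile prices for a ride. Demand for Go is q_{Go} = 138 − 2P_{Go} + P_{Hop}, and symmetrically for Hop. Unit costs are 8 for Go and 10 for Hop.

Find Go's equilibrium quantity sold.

87.2

Go's profit: π = (P_{Go} − 8)(138 − 2P_{Go} + P_{Hop}).
∂π/∂P_{Go} = 154 − 4P_{Go} + P_{Hop} = 0 ⇒ P_{Go} = 38.5 + 0.25P_{Hop}.
Similarly P_{Hop} = 39.5 + 0.25P_{Go}.
Plugging P_{Hop} into Go's best response: P_{Go} = 38.5 + 0.25(39.5 + 0.25P_{Go}) ⇒ 0.9375P_{Go} = 48.375, so P_{Go} = 51.6.
Then P_{Hop} = 39.5 + 0.25·51.6 = 52.4.
q_{Go} = 138 − 2·51.6 + 52.4 = 87.2.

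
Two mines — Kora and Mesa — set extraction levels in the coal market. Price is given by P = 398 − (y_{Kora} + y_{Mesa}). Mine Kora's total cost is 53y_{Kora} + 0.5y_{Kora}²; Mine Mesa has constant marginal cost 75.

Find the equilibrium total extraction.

Mine Kora's profit: π = y_{Kora}(398 − (y_{Kora} + y_{Mesa})) − 53y_{Kora} − 0.5y_{Kora}².
∂π/∂y_{Kora} = 345 − 3y_{Kora} − y_{Mesa} = 0, so y_{Kora} = 115 − (1/3)y_{Mesa}.
For Mesa: ∂π/∂y_{Mesa} = 323 − 2y_{Mesa} − y_{Kora} = 0 ⇒ y_{Mesa} = 161.5 − 0.5y_{Kora}.
Plugging y_{Mesa} into Kora's best response: y_{Kora} = 115 − (1/3)(161.5 − 0.5y_{Kora}) ⇒ (5/6)y_{Kora} = 367/6, so y_{Kora} = 73.4.
Then y_{Mesa} = 161.5 − 0.5·73.4 = 124.8.
Total extraction: 73.4 + 124.8 = 198.2.

198.2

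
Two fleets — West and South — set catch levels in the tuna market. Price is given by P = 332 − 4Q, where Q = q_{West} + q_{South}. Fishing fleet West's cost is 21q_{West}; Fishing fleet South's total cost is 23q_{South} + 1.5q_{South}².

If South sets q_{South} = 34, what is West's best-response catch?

21.875

Fishing fleet West's profit: π = q_{West}(332 − 4(q_{West} + q_{South})) − 21q_{West}.
∂π/∂q_{West} = 311 − 8q_{West} − 4q_{South} = 0, so q_{West} = 38.875 − 0.5q_{South}.
At q_{South} = 34: q_{West} = 38.875 − 0.5·34 = 21.875.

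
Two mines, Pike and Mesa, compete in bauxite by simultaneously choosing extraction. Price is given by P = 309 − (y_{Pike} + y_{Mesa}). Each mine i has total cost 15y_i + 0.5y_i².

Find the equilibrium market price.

Mine Pike's profit: π = y_{Pike}(309 − (y_{Pike} + y_{Mesa})) − 15y_{Pike} − 0.5y_{Pike}².
∂π/∂y_{Pike} = 294 − 3y_{Pike} − y_{Mesa} = 0, so y_{Pike} = 98 − (1/3)y_{Mesa}.
Setting y_{Pike} = y_{Mesa} in the reaction function: y_{Pike} = 98 − (1/3)y_{Pike}, so y_{Pike} = 98 / (4/3) = 73.5.
Equilibrium price: P = 309 − 147 = 162.

162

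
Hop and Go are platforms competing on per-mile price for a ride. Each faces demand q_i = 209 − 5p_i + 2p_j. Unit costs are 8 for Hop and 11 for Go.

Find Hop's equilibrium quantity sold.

Hop's profit: π = (p_{Hop} − 8)(209 − 5p_{Hop} + 2p_{Go}).
∂π/∂p_{Hop} = 249 − 10p_{Hop} + 2p_{Go} = 0 ⇒ p_{Hop} = 24.9 + 0.2p_{Go}.
Similarly p_{Go} = 26.4 + 0.2p_{Hop}.
Plugging p_{Go} into Hop's best response: p_{Hop} = 24.9 + 0.2(26.4 + 0.2p_{Hop}) ⇒ 0.96p_{Hop} = 30.18, so p_{Hop} = 31.4375.
Then p_{Go} = 26.4 + 0.2·31.4375 = 32.6875.
q_{Hop} = 209 − 5·31.4375 + 2·32.6875 = 117.1875.

117.1875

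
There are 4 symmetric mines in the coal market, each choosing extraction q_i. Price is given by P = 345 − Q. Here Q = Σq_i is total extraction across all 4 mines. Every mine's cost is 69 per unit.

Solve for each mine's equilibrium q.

55.2

A representative mine's profit is π_i = q_i(345 − Q) − 69q_i, with Q = q_i + Σ_{j≠i} q_j.
First-order condition: 276 − 2q_i − Σ_{j≠i} q_j = 0.
In a symmetric equilibrium every mine chooses the same q, so Σ_{j≠i} q_j = 3q. The condition becomes 276 − 5q = 0, giving q = 276/5 = 55.2.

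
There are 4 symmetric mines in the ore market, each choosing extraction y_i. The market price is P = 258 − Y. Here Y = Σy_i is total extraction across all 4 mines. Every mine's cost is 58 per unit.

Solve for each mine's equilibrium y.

40

A representative mine's profit is π_i = y_i(258 − Y) − 58y_i, with Y = y_i + Σ_{j≠i} y_j.
First-order condition: 200 − 2y_i − Σ_{j≠i} y_j = 0.
In a symmetric equilibrium every mine chooses the same y, so Σ_{j≠i} y_j = 3y. The condition becomes 200 − 5y = 0, giving y = 200/5 = 40.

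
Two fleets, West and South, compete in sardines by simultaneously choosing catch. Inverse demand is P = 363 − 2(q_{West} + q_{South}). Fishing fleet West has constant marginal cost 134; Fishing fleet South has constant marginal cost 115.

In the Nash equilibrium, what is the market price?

Fishing fleet West's profit: π = q_{West}(363 − 2(q_{West} + q_{South})) − 134q_{West}.
∂π/∂q_{West} = 229 − 4q_{West} − 2q_{South} = 0, so q_{West} = 57.25 − 0.5q_{South}.
By the same steps for South: q_{South} = 62 − 0.5q_{West}.
Solving the two reaction functions simultaneously: (1 − (−0.5)(−0.5))q_{West} = 57.25 − 0.5·62, so 0.75q_{West} = 26.25 and q_{West} = 35.
Then q_{South} = 62 − 0.5·35 = 44.5.
Equilibrium price: P = 363 − 2·79.5 = 204.

204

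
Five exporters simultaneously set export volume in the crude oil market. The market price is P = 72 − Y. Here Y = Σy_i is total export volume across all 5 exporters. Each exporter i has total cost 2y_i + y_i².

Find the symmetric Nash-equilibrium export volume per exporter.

8.75

A representative exporter's profit is π_i = y_i(72 − Y) − 2y_i − y_i², with Y = y_i + Σ_{j≠i} y_j.
First-order condition: 70 − 4y_i − Σ_{j≠i} y_j = 0.
In a symmetric equilibrium every exporter chooses the same y, so Σ_{j≠i} y_j = 4y. The condition becomes 70 − 8y = 0, giving y = 70/8 = 8.75.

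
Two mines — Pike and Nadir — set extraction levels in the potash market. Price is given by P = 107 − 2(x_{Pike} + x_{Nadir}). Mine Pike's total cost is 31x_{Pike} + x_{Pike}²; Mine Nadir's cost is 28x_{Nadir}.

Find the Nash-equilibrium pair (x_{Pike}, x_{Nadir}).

7.3, 16.1

Mine Pike's profit: π = x_{Pike}(107 − 2(x_{Pike} + x_{Nadir})) − 31x_{Pike} − x_{Pike}².
∂π/∂x_{Pike} = 76 − 6x_{Pike} − 2x_{Nadir} = 0, so x_{Pike} = 38/3 − (1/3)x_{Nadir}.
For Nadir: ∂π/∂x_{Nadir} = 79 − 4x_{Nadir} − 2x_{Pike} = 0 ⇒ x_{Nadir} = 19.75 − 0.5x_{Pike}.
Plugging x_{Nadir} into Pike's best response: x_{Pike} = 38/3 − (1/3)(19.75 − 0.5x_{Pike}) ⇒ (5/6)x_{Pike} = 73/12, so x_{Pike} = 7.3.
Then x_{Nadir} = 19.75 − 0.5·7.3 = 16.1.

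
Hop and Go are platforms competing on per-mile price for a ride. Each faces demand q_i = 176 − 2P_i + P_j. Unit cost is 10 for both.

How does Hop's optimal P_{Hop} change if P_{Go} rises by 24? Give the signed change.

6

Hop's profit: π = (P_{Hop} − 10)(176 − 2P_{Hop} + P_{Go}).
∂π/∂P_{Hop} = 196 − 4P_{Hop} + P_{Go} = 0 ⇒ P_{Hop} = 49 + 0.25P_{Go}.
The reaction-function slope is 0.25, so a 24-unit rise in P_{Go} moves P_{Hop} by 0.25 × 24 = 6. Hop's best response rises — the actions are strategic complements.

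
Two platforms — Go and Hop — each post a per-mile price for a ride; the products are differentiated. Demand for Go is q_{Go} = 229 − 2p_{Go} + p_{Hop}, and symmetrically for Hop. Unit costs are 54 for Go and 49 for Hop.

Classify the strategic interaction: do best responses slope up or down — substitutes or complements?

Go's profit: π = (p_{Go} − 54)(229 − 2p_{Go} + p_{Hop}).
∂π/∂p_{Go} = 337 − 4p_{Go} + p_{Hop} = 0 ⇒ p_{Go} = 84.25 + 0.25p_{Hop}.
The best-response slope dp_{Go}/dp_{Hop} = 0.25 > 0: the reaction function is upward-sloping, so the choices are strategic complements.

strategic complements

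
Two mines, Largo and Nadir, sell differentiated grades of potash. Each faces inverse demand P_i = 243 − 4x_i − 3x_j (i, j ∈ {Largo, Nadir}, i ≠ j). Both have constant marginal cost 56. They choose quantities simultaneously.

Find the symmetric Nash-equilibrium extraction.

Mine Largo's profit: π = x_{Largo}(243 − 4x_{Largo} − 3x_{Nadir}) − 56x_{Largo}.
∂π/∂x_{Largo} = 187 − 8x_{Largo} − 3x_{Nadir} = 0 ⇒ x_{Largo} = 23.375 − 0.375x_{Nadir}.
By symmetry x_{Nadir} = x_{Largo}; substituting into the reaction function, 1.375x_{Largo} = 23.375 and x_{Largo} = 17.

17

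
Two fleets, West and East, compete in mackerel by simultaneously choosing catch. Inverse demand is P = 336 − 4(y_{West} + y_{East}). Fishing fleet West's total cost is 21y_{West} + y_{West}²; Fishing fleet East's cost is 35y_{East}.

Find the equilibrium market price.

Fishing fleet West's profit: π = y_{West}(336 − 4(y_{West} + y_{East})) − 21y_{West} − y_{West}².
∂π/∂y_{West} = 315 − 10y_{West} − 4y_{East} = 0, so y_{West} = 31.5 − 0.4y_{East}.
For East: ∂π/∂y_{East} = 301 − 8y_{East} − 4y_{West} = 0 ⇒ y_{East} = 37.625 − 0.5y_{West}.
Substituting the second reaction function into the first: y_{West} = 31.5 − 0.4(37.625 − 0.5y_{West}), which gives 0.8y_{West} = 16.45 ⇒ y_{West} = 20.5625.
Then y_{East} = 37.625 − 0.5·20.5625 = 875/32.
Equilibrium price: P = 336 − 4·(1533/32) = 144.375.

144.375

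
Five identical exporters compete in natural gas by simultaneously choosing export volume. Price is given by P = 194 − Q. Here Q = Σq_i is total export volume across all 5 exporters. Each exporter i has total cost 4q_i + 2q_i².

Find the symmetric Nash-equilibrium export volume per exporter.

A representative exporter's profit is π_i = q_i(194 − Q) − 4q_i − 2q_i², with Q = q_i + Σ_{j≠i} q_j.
First-order condition: 190 − 6q_i − Σ_{j≠i} q_j = 0.
Imposing symmetry (q_j = q for all j) turns Σ_{j≠i} q_j into 4q, so 190 = 10q and q = 19.

19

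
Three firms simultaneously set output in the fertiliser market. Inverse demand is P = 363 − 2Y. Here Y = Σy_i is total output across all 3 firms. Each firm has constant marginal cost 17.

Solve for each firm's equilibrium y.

43.25

A representative firm's profit is π_i = y_i(363 − 2Y) − 17y_i, with Y = y_i + Σ_{j≠i} y_j.
First-order condition: 346 − 4y_i − 2Σ_{j≠i} y_j = 0.
In a symmetric equilibrium every firm chooses the same y, so Σ_{j≠i} y_j = 2y. The condition becomes 346 − 8y = 0, giving y = 346/8 = 43.25.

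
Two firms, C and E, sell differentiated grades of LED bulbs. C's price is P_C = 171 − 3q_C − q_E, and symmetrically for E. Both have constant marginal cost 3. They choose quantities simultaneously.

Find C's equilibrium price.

Firm C's profit: π = q_C(171 − 3q_C − q_E) − 3q_C.
∂π/∂q_C = 168 − 6q_C − q_E = 0 ⇒ q_C = 28 − (1/6)q_E.
By symmetry q_E = q_C; substituting into the reaction function, (7/6)q_C = 28 and q_C = 24.
P_C = 171 − 3·24 − 24 = 75.

75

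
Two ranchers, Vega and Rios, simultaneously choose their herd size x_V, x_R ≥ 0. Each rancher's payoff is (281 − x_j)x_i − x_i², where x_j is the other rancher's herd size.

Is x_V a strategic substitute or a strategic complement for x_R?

Vega's payoff is (281 − x_R)x_V − x_V².
∂π/∂x_V = 281 − x_R − 2x_V = 0, so x_V = 140.5 − 0.5x_R.
The best-response slope dx_V/dx_R = −0.5 < 0: the reaction function is downward-sloping, so the choices are strategic substitutes.

strategic substitutes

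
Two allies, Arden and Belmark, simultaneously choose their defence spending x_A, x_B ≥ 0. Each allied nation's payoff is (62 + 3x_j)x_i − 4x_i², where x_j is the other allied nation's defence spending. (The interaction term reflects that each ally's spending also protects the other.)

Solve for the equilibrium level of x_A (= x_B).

Arden's payoff is (62 + 3x_B)x_A − 4x_A².
∂π/∂x_A = 62 + 3x_B − 8x_A = 0, so x_A = 7.75 + 0.375x_B.
Setting x_A = x_B in the reaction function: x_A = 7.75 + 0.375x_A, so x_A = 7.75 / 0.625 = 12.4.

12.4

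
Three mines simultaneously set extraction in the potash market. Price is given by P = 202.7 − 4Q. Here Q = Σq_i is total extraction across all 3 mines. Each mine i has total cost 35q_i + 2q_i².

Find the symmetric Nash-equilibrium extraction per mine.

8.385

A representative mine's profit is π_i = q_i(202.7 − 4Q) − 35q_i − 2q_i², with Q = q_i + Σ_{j≠i} q_j.
First-order condition: 167.7 − 12q_i − 4Σ_{j≠i} q_j = 0.
With identical mines, set every q_j = q: then 167.7 − 12q − 8q = 0, i.e. q = 167.7/20 = 8.385.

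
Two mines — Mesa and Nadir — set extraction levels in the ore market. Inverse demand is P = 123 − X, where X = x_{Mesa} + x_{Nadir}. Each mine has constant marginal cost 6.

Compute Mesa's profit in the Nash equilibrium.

1521

Mine Mesa's profit: π = x_{Mesa}(123 − (x_{Mesa} + x_{Nadir})) − 6x_{Mesa}.
∂π/∂x_{Mesa} = 117 − 2x_{Mesa} − x_{Nadir} = 0, so x_{Mesa} = 58.5 − 0.5x_{Nadir}.
By symmetry x_{Nadir} = x_{Mesa}; substituting into the reaction function, 1.5x_{Mesa} = 58.5 and x_{Mesa} = 39.
Price P = 123 − 78 = 45.
Mesa's profit: (45 − 6)·39 = 1521.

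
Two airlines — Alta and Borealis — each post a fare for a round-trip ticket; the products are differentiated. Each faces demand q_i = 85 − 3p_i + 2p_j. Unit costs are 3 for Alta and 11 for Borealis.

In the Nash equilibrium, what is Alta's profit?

Alta's profit: π = (p_{Alta} − 3)(85 − 3p_{Alta} + 2p_{Borealis}).
∂π/∂p_{Alta} = 94 − 6p_{Alta} + 2p_{Borealis} = 0 ⇒ p_{Alta} = 47/3 + (1/3)p_{Borealis}.
Similarly p_{Borealis} = 59/3 + (1/3)p_{Alta}.
Plugging p_{Borealis} into Alta's best response: p_{Alta} = 47/3 + (1/3)(59/3 + (1/3)p_{Alta}) ⇒ (8/9)p_{Alta} = 200/9, so p_{Alta} = 25.
Then p_{Borealis} = 59/3 + (1/3)·25 = 28.
q_{Alta} = 85 − 3·25 + 2·28 = 66.
Profit = (25 − 3)·66 = 1452.

1452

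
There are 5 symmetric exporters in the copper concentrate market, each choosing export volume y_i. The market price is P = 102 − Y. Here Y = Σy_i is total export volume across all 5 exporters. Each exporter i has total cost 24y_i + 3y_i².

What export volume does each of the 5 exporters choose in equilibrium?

6.5

A representative exporter's profit is π_i = y_i(102 − Y) − 24y_i − 3y_i², with Y = y_i + Σ_{j≠i} y_j.
First-order condition: 78 − 8y_i − Σ_{j≠i} y_j = 0.
With identical exporters, set every y_j = y: then 78 − 8y − 4y = 0, i.e. y = 78/12 = 6.5.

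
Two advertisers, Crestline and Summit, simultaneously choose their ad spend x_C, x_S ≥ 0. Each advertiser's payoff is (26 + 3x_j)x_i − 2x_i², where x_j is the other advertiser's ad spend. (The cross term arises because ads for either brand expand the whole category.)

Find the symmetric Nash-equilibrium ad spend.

Crestline's payoff is (26 + 3x_S)x_C − 2x_C².
∂π/∂x_C = 26 + 3x_S − 4x_C = 0, so x_C = 6.5 + 0.75x_S.
Setting x_C = x_S in the reaction function: x_C = 6.5 + 0.75x_C, so x_C = 6.5 / 0.25 = 26.

26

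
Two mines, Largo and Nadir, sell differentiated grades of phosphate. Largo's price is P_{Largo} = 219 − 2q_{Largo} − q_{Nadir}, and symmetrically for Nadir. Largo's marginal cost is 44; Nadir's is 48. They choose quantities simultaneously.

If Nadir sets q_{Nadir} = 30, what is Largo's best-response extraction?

Mine Largo's profit: π = q_{Largo}(219 − 2q_{Largo} − q_{Nadir}) − 44q_{Largo}.
∂π/∂q_{Largo} = 175 − 4q_{Largo} − q_{Nadir} = 0 ⇒ q_{Largo} = 43.75 − 0.25q_{Nadir}.
At q_{Nadir} = 30: q_{Largo} = 43.75 − 0.25·30 = 36.25.

36.25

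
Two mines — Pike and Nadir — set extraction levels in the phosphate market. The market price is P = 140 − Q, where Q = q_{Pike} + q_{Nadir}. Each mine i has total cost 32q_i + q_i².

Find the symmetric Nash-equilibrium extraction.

21.6

Mine Pike's profit: π = q_{Pike}(140 − (q_{Pike} + q_{Nadir})) − 32q_{Pike} − q_{Pike}².
∂π/∂q_{Pike} = 108 − 4q_{Pike} − q_{Nadir} = 0, so q_{Pike} = 27 − 0.25q_{Nadir}.
By symmetry q_{Nadir} = q_{Pike}; substituting into the reaction function, 1.25q_{Pike} = 27 and q_{Pike} = 21.6.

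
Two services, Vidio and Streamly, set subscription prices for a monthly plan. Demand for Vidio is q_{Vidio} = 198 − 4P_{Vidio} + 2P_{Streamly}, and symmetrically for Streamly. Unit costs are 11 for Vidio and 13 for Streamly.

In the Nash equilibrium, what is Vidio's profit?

Vidio's profit: π = (P_{Vidio} − 11)(198 − 4P_{Vidio} + 2P_{Streamly}).
∂π/∂P_{Vidio} = 242 − 8P_{Vidio} + 2P_{Streamly} = 0 ⇒ P_{Vidio} = 30.25 + 0.25P_{Streamly}.
Similarly P_{Streamly} = 31.25 + 0.25P_{Vidio}.
Solving the two reaction functions simultaneously: (1 − (0.25)(0.25))P_{Vidio} = 30.25 + 0.25·31.25, so 0.9375P_{Vidio} = 38.0625 and P_{Vidio} = 40.6.
Then P_{Streamly} = 31.25 + 0.25·40.6 = 41.4.
q_{Vidio} = 198 − 4·40.6 + 2·41.4 = 118.4.
Profit = (40.6 − 11)·118.4 = 3504.64.

3504.64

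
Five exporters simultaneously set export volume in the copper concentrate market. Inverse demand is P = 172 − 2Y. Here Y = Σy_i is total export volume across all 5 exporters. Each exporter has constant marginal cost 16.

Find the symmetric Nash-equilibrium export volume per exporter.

A representative exporter's profit is π_i = y_i(172 − 2Y) − 16y_i, with Y = y_i + Σ_{j≠i} y_j.
First-order condition: 156 − 4y_i − 2Σ_{j≠i} y_j = 0.
Imposing symmetry (y_j = y for all j) turns Σ_{j≠i} y_j into 4y, so 156 = 12y and y = 13.

13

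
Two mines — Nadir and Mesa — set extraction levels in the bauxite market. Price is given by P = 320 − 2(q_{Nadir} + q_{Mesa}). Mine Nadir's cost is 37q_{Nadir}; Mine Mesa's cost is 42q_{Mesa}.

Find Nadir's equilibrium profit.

Mine Nadir's profit: π = q_{Nadir}(320 − 2(q_{Nadir} + q_{Mesa})) − 37q_{Nadir}.
∂π/∂q_{Nadir} = 283 − 4q_{Nadir} − 2q_{Mesa} = 0, so q_{Nadir} = 70.75 − 0.5q_{Mesa}.
By the same steps for Mesa: q_{Mesa} = 69.5 − 0.5q_{Nadir}.
Solving the two reaction functions simultaneously: (1 − (−0.5)(−0.5))q_{Nadir} = 70.75 − 0.5·69.5, so 0.75q_{Nadir} = 36 and q_{Nadir} = 48.
Then q_{Mesa} = 69.5 − 0.5·48 = 45.5.
Price P = 320 − 2·93.5 = 133.
Nadir's profit: (133 − 37)·48 = 4608.

4608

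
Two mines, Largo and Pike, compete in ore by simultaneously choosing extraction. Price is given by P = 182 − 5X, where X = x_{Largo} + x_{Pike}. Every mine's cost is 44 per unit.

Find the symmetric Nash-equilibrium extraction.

9.2

Mine Largo's profit: π = x_{Largo}(182 − 5(x_{Largo} + x_{Pike})) − 44x_{Largo}.
∂π/∂x_{Largo} = 138 − 10x_{Largo} − 5x_{Pike} = 0, so x_{Largo} = 13.8 − 0.5x_{Pike}.
Setting x_{Largo} = x_{Pike} in the reaction function: x_{Largo} = 13.8 − 0.5x_{Largo}, so x_{Largo} = 13.8 / 1.5 = 9.2.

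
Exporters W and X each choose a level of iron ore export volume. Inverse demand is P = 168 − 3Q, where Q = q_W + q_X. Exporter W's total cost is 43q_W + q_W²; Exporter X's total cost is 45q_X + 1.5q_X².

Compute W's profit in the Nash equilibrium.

576

Exporter W's profit: π = q_W(168 − 3(q_W + q_X)) − 43q_W − q_W².
∂π/∂q_W = 125 − 8q_W − 3q_X = 0, so q_W = 15.625 − 0.375q_X.
For X: ∂π/∂q_X = 123 − 9q_X − 3q_W = 0 ⇒ q_X = 41/3 − (1/3)q_W.
Plugging q_X into W's best response: q_W = 15.625 − 0.375(41/3 − (1/3)q_W) ⇒ 0.875q_W = 10.5, so q_W = 12.
Then q_X = 41/3 − (1/3)·12 = 29/3.
Price P = 168 − 3·(65/3) = 103.
W's profit: (103 − 43)·12 − (12)² = 576.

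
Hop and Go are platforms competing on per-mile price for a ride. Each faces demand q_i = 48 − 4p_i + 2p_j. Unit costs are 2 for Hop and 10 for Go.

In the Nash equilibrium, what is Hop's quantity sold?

33.6

Hop's profit: π = (p_{Hop} − 2)(48 − 4p_{Hop} + 2p_{Go}).
∂π/∂p_{Hop} = 56 − 8p_{Hop} + 2p_{Go} = 0 ⇒ p_{Hop} = 7 + 0.25p_{Go}.
Similarly p_{Go} = 11 + 0.25p_{Hop}.
Solving the two reaction functions simultaneously: (1 − (0.25)(0.25))p_{Hop} = 7 + 0.25·11, so 0.9375p_{Hop} = 9.75 and p_{Hop} = 10.4.
Then p_{Go} = 11 + 0.25·10.4 = 13.6.
q_{Hop} = 48 − 4·10.4 + 2·13.6 = 33.6.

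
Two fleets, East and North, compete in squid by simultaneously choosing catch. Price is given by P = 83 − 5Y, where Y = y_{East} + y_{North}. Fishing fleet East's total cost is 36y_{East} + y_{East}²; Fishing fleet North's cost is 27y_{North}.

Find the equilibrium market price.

Fishing fleet East's profit: π = y_{East}(83 − 5(y_{East} + y_{North})) − 36y_{East} − y_{East}².
∂π/∂y_{East} = 47 − 12y_{East} − 5y_{North} = 0, so y_{East} = 47/12 − (5/12)y_{North}.
For North: ∂π/∂y_{North} = 56 − 10y_{North} − 5y_{East} = 0 ⇒ y_{North} = 5.6 − 0.5y_{East}.
Plugging y_{North} into East's best response: y_{East} = 47/12 − (5/12)(5.6 − 0.5y_{East}) ⇒ (19/24)y_{East} = 19/12, so y_{East} = 2.
Then y_{North} = 5.6 − 0.5·2 = 4.6.
Equilibrium price: P = 83 − 5·6.6 = 50.

50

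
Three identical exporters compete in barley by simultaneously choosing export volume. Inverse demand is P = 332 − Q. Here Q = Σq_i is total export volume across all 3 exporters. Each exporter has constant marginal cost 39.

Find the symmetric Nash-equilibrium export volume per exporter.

73.25

A representative exporter's profit is π_i = q_i(332 − Q) − 39q_i, with Q = q_i + Σ_{j≠i} q_j.
First-order condition: 293 − 2q_i − Σ_{j≠i} q_j = 0.
Imposing symmetry (q_j = q for all j) turns Σ_{j≠i} q_j into 2q, so 293 = 4q and q = 73.25.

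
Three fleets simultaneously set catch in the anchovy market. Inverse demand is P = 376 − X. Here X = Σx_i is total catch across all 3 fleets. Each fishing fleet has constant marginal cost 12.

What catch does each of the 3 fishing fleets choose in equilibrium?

91

A representative fishing fleet's profit is π_i = x_i(376 − X) − 12x_i, with X = x_i + Σ_{j≠i} x_j.
First-order condition: 364 − 2x_i − Σ_{j≠i} x_j = 0.
In a symmetric equilibrium every fishing fleet chooses the same x, so Σ_{j≠i} x_j = 2x. The condition becomes 364 − 4x = 0, giving x = 364/4 = 91.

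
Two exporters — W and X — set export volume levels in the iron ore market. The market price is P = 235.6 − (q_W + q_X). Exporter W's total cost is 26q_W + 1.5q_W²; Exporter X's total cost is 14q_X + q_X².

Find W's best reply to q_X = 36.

34.72

Exporter W's profit: π = q_W(235.6 − (q_W + q_X)) − 26q_W − 1.5q_W².
∂π/∂q_W = 209.6 − 5q_W − q_X = 0, so q_W = 41.92 − 0.2q_X.
At q_X = 36: q_W = 41.92 − 0.2·36 = 34.72.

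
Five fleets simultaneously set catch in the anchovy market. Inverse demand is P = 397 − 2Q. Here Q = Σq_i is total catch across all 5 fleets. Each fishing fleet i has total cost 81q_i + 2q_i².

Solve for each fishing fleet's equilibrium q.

19.75

A representative fishing fleet's profit is π_i = q_i(397 − 2Q) − 81q_i − 2q_i², with Q = q_i + Σ_{j≠i} q_j.
First-order condition: 316 − 8q_i − 2Σ_{j≠i} q_j = 0.
In a symmetric equilibrium every fishing fleet chooses the same q, so Σ_{j≠i} q_j = 4q. The condition becomes 316 − 16q = 0, giving q = 316/16 = 19.75.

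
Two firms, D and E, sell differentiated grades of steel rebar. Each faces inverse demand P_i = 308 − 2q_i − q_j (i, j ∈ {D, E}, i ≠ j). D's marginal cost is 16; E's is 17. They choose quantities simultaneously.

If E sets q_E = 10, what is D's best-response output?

Firm D's profit: π = q_D(308 − 2q_D − q_E) − 16q_D.
∂π/∂q_D = 292 − 4q_D − q_E = 0 ⇒ q_D = 73 − 0.25q_E.
At q_E = 10: q_D = 73 − 0.25·10 = 70.5.

70.5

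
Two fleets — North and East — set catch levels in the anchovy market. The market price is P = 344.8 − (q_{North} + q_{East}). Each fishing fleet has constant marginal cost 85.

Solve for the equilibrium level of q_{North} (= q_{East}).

Fishing fleet North's profit: π = q_{North}(344.8 − (q_{North} + q_{East})) − 85q_{North}.
∂π/∂q_{North} = 259.8 − 2q_{North} − q_{East} = 0, so q_{North} = 129.9 − 0.5q_{East}.
By symmetry q_{East} = q_{North}; substituting into the reaction function, 1.5q_{North} = 129.9 and q_{North} = 86.6.

86.6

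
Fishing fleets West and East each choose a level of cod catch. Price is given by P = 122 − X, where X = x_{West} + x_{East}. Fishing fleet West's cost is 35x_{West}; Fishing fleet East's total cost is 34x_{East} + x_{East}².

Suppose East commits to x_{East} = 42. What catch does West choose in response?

22.5

Fishing fleet West's profit: π = x_{West}(122 − (x_{West} + x_{East})) − 35x_{West}.
∂π/∂x_{West} = 87 − 2x_{West} − x_{East} = 0, so x_{West} = 43.5 − 0.5x_{East}.
At x_{East} = 42: x_{West} = 43.5 − 0.5·42 = 22.5.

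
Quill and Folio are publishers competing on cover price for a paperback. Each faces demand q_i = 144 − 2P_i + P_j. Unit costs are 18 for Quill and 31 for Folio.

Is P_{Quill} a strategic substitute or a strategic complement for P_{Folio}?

strategic complements

Quill's profit: π = (P_{Quill} − 18)(144 − 2P_{Quill} + P_{Folio}).
∂π/∂P_{Quill} = 180 − 4P_{Quill} + P_{Folio} = 0 ⇒ P_{Quill} = 45 + 0.25P_{Folio}.
The best-response slope dP_{Quill}/dP_{Folio} = 0.25 > 0: the reaction function is upward-sloping, so the choices are strategic complements.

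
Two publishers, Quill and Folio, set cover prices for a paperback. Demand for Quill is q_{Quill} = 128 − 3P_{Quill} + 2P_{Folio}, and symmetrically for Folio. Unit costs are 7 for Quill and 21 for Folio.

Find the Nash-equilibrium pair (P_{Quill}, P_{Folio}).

Quill's profit: π = (P_{Quill} − 7)(128 − 3P_{Quill} + 2P_{Folio}).
∂π/∂P_{Quill} = 149 − 6P_{Quill} + 2P_{Folio} = 0 ⇒ P_{Quill} = 149/6 + (1/3)P_{Folio}.
Similarly P_{Folio} = 191/6 + (1/3)P_{Quill}.
Solving the two reaction functions simultaneously: (1 − (1/3)(1/3))P_{Quill} = 149/6 + (1/3)·(191/6), so (8/9)P_{Quill} = 319/9 and P_{Quill} = 39.875.
Then P_{Folio} = 191/6 + (1/3)·39.875 = 45.125.

39.875, 45.125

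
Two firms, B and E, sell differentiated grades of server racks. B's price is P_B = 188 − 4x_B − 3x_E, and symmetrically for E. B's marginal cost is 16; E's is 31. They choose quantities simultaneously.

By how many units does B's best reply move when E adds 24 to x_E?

-9

Firm B's profit: π = x_B(188 − 4x_B − 3x_E) − 16x_B.
∂π/∂x_B = 172 − 8x_B − 3x_E = 0 ⇒ x_B = 21.5 − 0.375x_E.
The reaction-function slope is −0.375, so a 24-unit rise in x_E moves x_B by −0.375 × 24 = −9. B's best response falls — the actions are strategic substitutes.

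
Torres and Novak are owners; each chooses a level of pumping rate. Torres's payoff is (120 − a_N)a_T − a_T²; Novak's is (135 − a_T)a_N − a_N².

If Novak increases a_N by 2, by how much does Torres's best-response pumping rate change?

-1

Expanding Torres's payoff: 120a_T − a_Na_T − a_T².
∂π/∂a_T = 120 − a_N − 2a_T = 0, so a_T = 60 − 0.5a_N.
The reaction-function slope is −0.5, so a 2-unit rise in a_N moves a_T by −0.5 × 2 = −1. Torres's best response falls — the actions are strategic substitutes.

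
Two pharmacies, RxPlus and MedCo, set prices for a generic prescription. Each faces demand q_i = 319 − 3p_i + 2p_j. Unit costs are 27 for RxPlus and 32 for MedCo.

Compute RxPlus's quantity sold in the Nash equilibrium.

221.8125

RxPlus's profit: π = (p_{RxPlus} − 27)(319 − 3p_{RxPlus} + 2p_{MedCo}).
∂π/∂p_{RxPlus} = 400 − 6p_{RxPlus} + 2p_{MedCo} = 0 ⇒ p_{RxPlus} = 200/3 + (1/3)p_{MedCo}.
Similarly p_{MedCo} = 415/6 + (1/3)p_{RxPlus}.
Solving the two reaction functions simultaneously: (1 − (1/3)(1/3))p_{RxPlus} = 200/3 + (1/3)·(415/6), so (8/9)p_{RxPlus} = 1615/18 and p_{RxPlus} = 100.9375.
Then p_{MedCo} = 415/6 + (1/3)·100.9375 = 102.8125.
q_{RxPlus} = 319 − 3·100.9375 + 2·102.8125 = 221.8125.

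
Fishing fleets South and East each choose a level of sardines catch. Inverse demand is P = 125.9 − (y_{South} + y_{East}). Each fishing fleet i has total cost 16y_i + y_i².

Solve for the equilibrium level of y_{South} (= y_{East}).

21.98

Fishing fleet South's profit: π = y_{South}(125.9 − (y_{South} + y_{East})) − 16y_{South} − y_{South}².
∂π/∂y_{South} = 109.9 − 4y_{South} − y_{East} = 0, so y_{South} = 27.475 − 0.25y_{East}.
By symmetry y_{East} = y_{South}; substituting into the reaction function, 1.25y_{South} = 27.475 and y_{South} = 21.98.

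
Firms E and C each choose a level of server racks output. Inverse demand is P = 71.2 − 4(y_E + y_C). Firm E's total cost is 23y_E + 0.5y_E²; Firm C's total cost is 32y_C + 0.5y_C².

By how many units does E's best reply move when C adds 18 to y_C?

Firm E's profit: π = y_E(71.2 − 4(y_E + y_C)) − 23y_E − 0.5y_E².
∂π/∂y_E = 48.2 − 9y_E − 4y_C = 0, so y_E = 241/45 − (4/9)y_C.
The reaction-function slope is −4/9, so an 18-unit rise in y_C moves y_E by −4/9 × 18 = −8. E's best response falls — the actions are strategic substitutes.

-8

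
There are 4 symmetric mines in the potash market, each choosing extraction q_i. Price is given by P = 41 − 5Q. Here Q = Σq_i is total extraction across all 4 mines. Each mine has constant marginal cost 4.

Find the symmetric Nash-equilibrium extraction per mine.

A representative mine's profit is π_i = q_i(41 − 5Q) − 4q_i, with Q = q_i + Σ_{j≠i} q_j.
First-order condition: 37 − 10q_i − 5Σ_{j≠i} q_j = 0.
Imposing symmetry (q_j = q for all j) turns Σ_{j≠i} q_j into 3q, so 37 = 25q and q = 1.48.

1.48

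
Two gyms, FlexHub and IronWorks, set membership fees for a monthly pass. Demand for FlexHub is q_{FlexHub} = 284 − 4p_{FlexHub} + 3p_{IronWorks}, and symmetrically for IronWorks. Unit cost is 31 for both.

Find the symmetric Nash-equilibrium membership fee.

FlexHub's profit: π = (p_{FlexHub} − 31)(284 − 4p_{FlexHub} + 3p_{IronWorks}).
∂π/∂p_{FlexHub} = 408 − 8p_{FlexHub} + 3p_{IronWorks} = 0 ⇒ p_{FlexHub} = 51 + 0.375p_{IronWorks}.
The game is symmetric, so in equilibrium p_{IronWorks} = p_{FlexHub}: the reaction function gives 0.625p_{FlexHub} = 51, hence p_{FlexHub} = 81.6.

81.6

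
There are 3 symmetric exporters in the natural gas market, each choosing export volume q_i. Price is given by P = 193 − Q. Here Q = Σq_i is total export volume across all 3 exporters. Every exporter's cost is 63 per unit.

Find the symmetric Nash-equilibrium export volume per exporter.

32.5

A representative exporter's profit is π_i = q_i(193 − Q) − 63q_i, with Q = q_i + Σ_{j≠i} q_j.
First-order condition: 130 − 2q_i − Σ_{j≠i} q_j = 0.
Imposing symmetry (q_j = q for all j) turns Σ_{j≠i} q_j into 2q, so 130 = 4q and q = 32.5.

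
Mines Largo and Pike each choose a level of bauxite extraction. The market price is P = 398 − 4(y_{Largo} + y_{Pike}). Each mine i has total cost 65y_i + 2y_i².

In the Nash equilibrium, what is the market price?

Mine Largo's profit: π = y_{Largo}(398 − 4(y_{Largo} + y_{Pike})) − 65y_{Largo} − 2y_{Largo}².
∂π/∂y_{Largo} = 333 − 12y_{Largo} − 4y_{Pike} = 0, so y_{Largo} = 27.75 − (1/3)y_{Pike}.
Setting y_{Largo} = y_{Pike} in the reaction function: y_{Largo} = 27.75 − (1/3)y_{Largo}, so y_{Largo} = 27.75 / (4/3) = 20.8125.
Equilibrium price: P = 398 − 4·41.625 = 231.5.

231.5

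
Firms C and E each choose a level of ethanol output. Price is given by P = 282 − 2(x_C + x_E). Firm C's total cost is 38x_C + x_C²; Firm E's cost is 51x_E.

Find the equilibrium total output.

Firm C's profit: π = x_C(282 − 2(x_C + x_E)) − 38x_C − x_C².
∂π/∂x_C = 244 − 6x_C − 2x_E = 0, so x_C = 122/3 − (1/3)x_E.
For E: ∂π/∂x_E = 231 − 4x_E − 2x_C = 0 ⇒ x_E = 57.75 − 0.5x_C.
Plugging x_E into C's best response: x_C = 122/3 − (1/3)(57.75 − 0.5x_C) ⇒ (5/6)x_C = 257/12, so x_C = 25.7.
Then x_E = 57.75 − 0.5·25.7 = 44.9.
Total output: 25.7 + 44.9 = 70.6.

70.6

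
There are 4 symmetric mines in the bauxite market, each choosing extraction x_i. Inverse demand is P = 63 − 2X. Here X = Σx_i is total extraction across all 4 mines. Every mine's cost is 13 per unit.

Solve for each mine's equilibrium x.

A representative mine's profit is π_i = x_i(63 − 2X) − 13x_i, with X = x_i + Σ_{j≠i} x_j.
First-order condition: 50 − 4x_i − 2Σ_{j≠i} x_j = 0.
Imposing symmetry (x_j = x for all j) turns Σ_{j≠i} x_j into 3x, so 50 = 10x and x = 5.

5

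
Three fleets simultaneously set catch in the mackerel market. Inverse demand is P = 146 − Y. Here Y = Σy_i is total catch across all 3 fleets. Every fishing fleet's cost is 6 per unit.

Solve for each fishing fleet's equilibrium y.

35

A representative fishing fleet's profit is π_i = y_i(146 − Y) − 6y_i, with Y = y_i + Σ_{j≠i} y_j.
First-order condition: 140 − 2y_i − Σ_{j≠i} y_j = 0.
With identical fishing fleets, set every y_j = y: then 140 − 2y − 2y = 0, i.e. y = 140/4 = 35.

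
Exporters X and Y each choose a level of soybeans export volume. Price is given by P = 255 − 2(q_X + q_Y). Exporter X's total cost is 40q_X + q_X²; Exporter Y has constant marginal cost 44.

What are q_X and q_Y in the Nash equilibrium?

21.9, 41.8

Exporter X's profit: π = q_X(255 − 2(q_X + q_Y)) − 40q_X − q_X².
∂π/∂q_X = 215 − 6q_X − 2q_Y = 0, so q_X = 215/6 − (1/3)q_Y.
For Y: ∂π/∂q_Y = 211 − 4q_Y − 2q_X = 0 ⇒ q_Y = 52.75 − 0.5q_X.
Solving the two reaction functions simultaneously: (1 − (−1/3)(−0.5))q_X = 215/6 − (1/3)·52.75, so (5/6)q_X = 18.25 and q_X = 21.9.
Then q_Y = 52.75 − 0.5·21.9 = 41.8.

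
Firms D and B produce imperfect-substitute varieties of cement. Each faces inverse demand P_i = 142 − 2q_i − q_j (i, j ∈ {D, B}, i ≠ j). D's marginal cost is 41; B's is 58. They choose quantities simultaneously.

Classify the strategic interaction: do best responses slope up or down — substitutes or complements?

strategic substitutes

Firm D's profit: π = q_D(142 − 2q_D − q_B) − 41q_D.
∂π/∂q_D = 101 − 4q_D − q_B = 0 ⇒ q_D = 25.25 − 0.25q_B.
The best-response slope dq_D/dq_B = −0.25 < 0: the reaction function is downward-sloping, so the choices are strategic substitutes.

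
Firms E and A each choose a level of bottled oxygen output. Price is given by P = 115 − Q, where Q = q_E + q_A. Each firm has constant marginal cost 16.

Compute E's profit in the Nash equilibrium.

1089

Firm E's profit: π = q_E(115 − (q_E + q_A)) − 16q_E.
∂π/∂q_E = 99 − 2q_E − q_A = 0, so q_E = 49.5 − 0.5q_A.
The game is symmetric, so in equilibrium q_A = q_E: the reaction function gives 1.5q_E = 49.5, hence q_E = 33.
Price P = 115 − 66 = 49.
E's profit: (49 − 16)·33 = 1089.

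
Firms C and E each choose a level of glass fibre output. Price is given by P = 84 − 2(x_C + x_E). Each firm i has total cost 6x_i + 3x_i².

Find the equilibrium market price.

Firm C's profit: π = x_C(84 − 2(x_C + x_E)) − 6x_C − 3x_C².
∂π/∂x_C = 78 − 10x_C − 2x_E = 0, so x_C = 7.8 − 0.2x_E.
Setting x_C = x_E in the reaction function: x_C = 7.8 − 0.2x_C, so x_C = 7.8 / 1.2 = 6.5.
Equilibrium price: P = 84 − 2·13 = 58.

58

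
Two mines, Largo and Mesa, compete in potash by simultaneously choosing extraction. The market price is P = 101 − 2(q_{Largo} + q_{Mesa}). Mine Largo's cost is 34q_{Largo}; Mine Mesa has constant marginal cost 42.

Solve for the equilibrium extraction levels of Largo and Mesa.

Mine Largo's profit: π = q_{Largo}(101 − 2(q_{Largo} + q_{Mesa})) − 34q_{Largo}.
∂π/∂q_{Largo} = 67 − 4q_{Largo} − 2q_{Mesa} = 0, so q_{Largo} = 16.75 − 0.5q_{Mesa}.
By the same steps for Mesa: q_{Mesa} = 14.75 − 0.5q_{Largo}.
Solving the two reaction functions simultaneously: (1 − (−0.5)(−0.5))q_{Largo} = 16.75 − 0.5·14.75, so 0.75q_{Largo} = 9.375 and q_{Largo} = 12.5.
Then q_{Mesa} = 14.75 − 0.5·12.5 = 8.5.

12.5, 8.5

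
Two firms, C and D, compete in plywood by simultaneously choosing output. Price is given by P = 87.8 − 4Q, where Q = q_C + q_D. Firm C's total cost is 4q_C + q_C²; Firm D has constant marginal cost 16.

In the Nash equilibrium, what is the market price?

39.925

Firm C's profit: π = q_C(87.8 − 4(q_C + q_D)) − 4q_C − q_C².
∂π/∂q_C = 83.8 − 10q_C − 4q_D = 0, so q_C = 8.38 − 0.4q_D.
For D: ∂π/∂q_D = 71.8 − 8q_D − 4q_C = 0 ⇒ q_D = 8.975 − 0.5q_C.
Substituting the second reaction function into the first: q_C = 8.38 − 0.4(8.975 − 0.5q_C), which gives 0.8q_C = 4.79 ⇒ q_C = 5.9875.
Then q_D = 8.975 − 0.5·5.9875 = 957/160.
Equilibrium price: P = 87.8 − 4·(383/32) = 39.925.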